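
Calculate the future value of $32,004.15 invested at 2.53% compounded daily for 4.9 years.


Compound interest formula: A = P(1 + r/n)^(nt)
A = $32,004.15 × (1 + 0.0253/365)^(365 × 4.9)
Growth factor: (1 + 0.0253/365)^1788.5 = 1.131977
A = $32,004.15 × 1.131977
A = $36,227.96

A = P(1 + r/n)^(nt) = $36,227.96


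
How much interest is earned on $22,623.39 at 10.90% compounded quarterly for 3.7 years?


Compound interest earned = final amount − principal.
A = P(1 + r/n)^(nt) = $22,623.39 × (1 + 0.109/4)^(4 × 3.7) = $33,679.43
Interest = A − P = $33,679.43 − $22,623.39 = $11,056.04

Interest = A - P = $11,056.04


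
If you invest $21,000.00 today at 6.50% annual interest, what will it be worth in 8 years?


Future value formula: FV = PV × (1 + r)^t
FV = $21,000.00 × (1 + 0.065)^8
FV = $21,000.00 × 1.6549957
FV = $34,754.91

FV = PV × (1 + r)^t = $34,754.91


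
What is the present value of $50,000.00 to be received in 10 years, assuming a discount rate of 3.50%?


Present value formula: PV = FV / (1 + r)^t
PV = $50,000.00 / (1 + 0.035)^10
PV = $50,000.00 / 1.4105988
PV = $35,445.94

PV = FV / (1 + r)^t = $35,445.94


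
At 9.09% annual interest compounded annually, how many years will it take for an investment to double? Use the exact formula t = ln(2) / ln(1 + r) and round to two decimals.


Doubling condition: (1 + r)^t = 2
Take ln of both sides: t × ln(1 + r) = ln(2)
t = ln(2) / ln(1 + r)
t = 0.693147 / 0.087003
t = 7.97

t = ln(2) / ln(1 + r) = 7.97 years


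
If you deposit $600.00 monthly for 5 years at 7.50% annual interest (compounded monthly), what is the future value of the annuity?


Future value of an ordinary annuity: FV = PMT × ((1 + r)^n − 1) / r
Monthly rate r = 0.075/12 = 0.00625, n = 60
FV = $600.00 × ((1 + 0.075/12)^60 − 1) / (0.075/12)
FV = $600.00 × 72.527105
FV = $43,516.26

FV = PMT × ((1+r)^n - 1)/r = $43,516.26


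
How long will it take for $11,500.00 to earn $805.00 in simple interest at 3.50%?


Rearrange the simple interest formula for t:
I = P × r × t  ⇒  t = I / (P × r)
t = $805.00 / ($11,500.00 × 0.035)
t = 2

t = I/(P×r) = 2 years


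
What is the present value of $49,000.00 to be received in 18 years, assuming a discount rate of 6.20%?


Present value formula: PV = FV / (1 + r)^t
PV = $49,000.00 / (1 + 0.062)^18
PV = $49,000.00 / 2.952849
PV = $16,594.14

PV = FV / (1 + r)^t = $16,594.14


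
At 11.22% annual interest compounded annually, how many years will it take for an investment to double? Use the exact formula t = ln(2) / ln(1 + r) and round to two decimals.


Doubling condition: (1 + r)^t = 2
Take ln of both sides: t × ln(1 + r) = ln(2)
t = ln(2) / ln(1 + r)
t = 0.693147 / 0.106340
t = 6.52

t = ln(2) / ln(1 + r) = 6.52 years


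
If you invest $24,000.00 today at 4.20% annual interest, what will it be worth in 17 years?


Future value formula: FV = PV × (1 + r)^t
FV = $24,000.00 × (1 + 0.042)^17
FV = $24,000.00 × 2.0125711
FV = $48,301.71

FV = PV × (1 + r)^t = $48,301.71


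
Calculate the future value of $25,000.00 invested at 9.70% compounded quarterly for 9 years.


Compound interest formula: A = P(1 + r/n)^(nt)
A = $25,000.00 × (1 + 0.097/4)^(4 × 9)
Growth factor: (1 + 0.097/4)^36 = 2.3692725
A = $25,000.00 × 2.3692725
A = $59,231.81

A = P(1 + r/n)^(nt) = $59,231.81


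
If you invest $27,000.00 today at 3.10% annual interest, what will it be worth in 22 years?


Future value formula: FV = PV × (1 + r)^t
FV = $27,000.00 × (1 + 0.031)^22
FV = $27,000.00 × 1.9574498
FV = $52,851.14

FV = PV × (1 + r)^t = $52,851.14


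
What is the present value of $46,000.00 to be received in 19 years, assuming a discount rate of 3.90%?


Present value formula: PV = FV / (1 + r)^t
PV = $46,000.00 / (1 + 0.039)^19
PV = $46,000.00 / 2.0686899
PV = $22,236.30

PV = FV / (1 + r)^t = $22,236.30


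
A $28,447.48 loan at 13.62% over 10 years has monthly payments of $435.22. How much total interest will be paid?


Total paid over the life of the loan = PMT × n.
Total paid = $435.22 × 120 = $52,226.40
Total interest = total paid − principal = $52,226.40 − $28,447.48 = $23,778.92

Total interest = (PMT × n) - PV = $23,778.92


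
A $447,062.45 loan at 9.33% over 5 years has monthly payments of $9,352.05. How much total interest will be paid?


Total paid over the life of the loan = PMT × n.
Total paid = $9,352.05 × 60 = $561,123.00
Total interest = total paid − principal = $561,123.00 − $447,062.45 = $114,060.55

Total interest = (PMT × n) - PV = $114,060.55


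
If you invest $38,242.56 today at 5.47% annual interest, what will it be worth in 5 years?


Future value formula: FV = PV × (1 + r)^t
FV = $38,242.56 × (1 + 0.0547)^5
FV = $38,242.56 × 1.3051028
FV = $49,910.47

FV = PV × (1 + r)^t = $49,910.47


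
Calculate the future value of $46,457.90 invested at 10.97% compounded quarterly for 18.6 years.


Compound interest formula: A = P(1 + r/n)^(nt)
A = $46,457.90 × (1 + 0.1097/4)^(4 × 18.6)
Growth factor: (1 + 0.1097/4)^74.4 = 7.4853067
A = $46,457.90 × 7.4853067
A = $347,751.63

A = P(1 + r/n)^(nt) = $347,751.63


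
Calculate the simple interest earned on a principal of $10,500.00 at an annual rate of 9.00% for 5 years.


Simple interest formula: I = P × r × t
I = $10,500.00 × 0.09 × 5
I = $4,725.00

I = P × r × t = $4,725.00


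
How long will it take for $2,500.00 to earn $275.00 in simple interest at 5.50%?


Rearrange the simple interest formula for t:
I = P × r × t  ⇒  t = I / (P × r)
t = $275.00 / ($2,500.00 × 0.055)
t = 2

t = I/(P×r) = 2 years


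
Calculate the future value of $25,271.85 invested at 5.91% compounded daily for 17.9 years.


Compound interest formula: A = P(1 + r/n)^(nt)
A = $25,271.85 × (1 + 0.0591/365)^(365 × 17.9)
Growth factor: (1 + 0.0591/365)^6533.5 = 2.8800405
A = $25,271.85 × 2.8800405
A = $72,783.95

A = P(1 + r/n)^(nt) = $72,783.95


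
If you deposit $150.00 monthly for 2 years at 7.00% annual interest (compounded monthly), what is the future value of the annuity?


Future value of an ordinary annuity: FV = PMT × ((1 + r)^n − 1) / r
Monthly rate r = 0.07/12 ≈ 0.00583333, n = 24
FV = $150.00 × ((1 + 0.07/12)^24 − 1) / (0.07/12)
FV = $150.00 × 25.681032
FV = $3,852.15

FV = PMT × ((1+r)^n - 1)/r = $3,852.15


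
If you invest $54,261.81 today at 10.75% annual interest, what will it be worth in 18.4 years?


Future value formula: FV = PV × (1 + r)^t
FV = $54,261.81 × (1 + 0.1075)^18.4
FV = $54,261.81 × 6.5452271
FV = $355,155.87

FV = PV × (1 + r)^t = $355,155.87


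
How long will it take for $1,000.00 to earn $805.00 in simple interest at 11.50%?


Rearrange the simple interest formula for t:
I = P × r × t  ⇒  t = I / (P × r)
t = $805.00 / ($1,000.00 × 0.115)
t = 7

t = I/(P×r) = 7 years


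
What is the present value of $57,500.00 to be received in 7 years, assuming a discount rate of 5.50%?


Present value formula: PV = FV / (1 + r)^t
PV = $57,500.00 / (1 + 0.055)^7
PV = $57,500.00 / 1.454679
PV = $39,527.62

PV = FV / (1 + r)^t = $39,527.62


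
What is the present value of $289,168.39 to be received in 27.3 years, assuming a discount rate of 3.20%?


Present value formula: PV = FV / (1 + r)^t
PV = $289,168.39 / (1 + 0.032)^27.3
PV = $289,168.39 / 2.3629566
PV = $122,375.67

PV = FV / (1 + r)^t = $122,375.67


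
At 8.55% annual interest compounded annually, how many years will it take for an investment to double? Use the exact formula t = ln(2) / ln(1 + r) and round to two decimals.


Doubling condition: (1 + r)^t = 2
Take ln of both sides: t × ln(1 + r) = ln(2)
t = ln(2) / ln(1 + r)
t = 0.693147 / 0.082041
t = 8.45

t = ln(2) / ln(1 + r) = 8.45 years


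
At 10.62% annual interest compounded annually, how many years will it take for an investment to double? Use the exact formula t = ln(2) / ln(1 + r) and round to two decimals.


Doubling condition: (1 + r)^t = 2
Take ln of both sides: t × ln(1 + r) = ln(2)
t = ln(2) / ln(1 + r)
t = 0.693147 / 0.100931
t = 6.87

t = ln(2) / ln(1 + r) = 6.87 years


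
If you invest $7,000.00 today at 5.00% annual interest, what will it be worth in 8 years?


Future value formula: FV = PV × (1 + r)^t
FV = $7,000.00 × (1 + 0.05)^8
FV = $7,000.00 × 1.4774554
FV = $10,342.19

FV = PV × (1 + r)^t = $10,342.19


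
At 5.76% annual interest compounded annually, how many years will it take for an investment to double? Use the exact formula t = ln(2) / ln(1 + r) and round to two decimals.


Doubling condition: (1 + r)^t = 2
Take ln of both sides: t × ln(1 + r) = ln(2)
t = ln(2) / ln(1 + r)
t = 0.693147 / 0.056002
t = 12.38

t = ln(2) / ln(1 + r) = 12.38 years


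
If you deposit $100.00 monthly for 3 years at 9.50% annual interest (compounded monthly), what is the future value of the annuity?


Future value of an ordinary annuity: FV = PMT × ((1 + r)^n − 1) / r
Monthly rate r = 0.095/12 ≈ 0.00791667, n = 36
FV = $100.00 × ((1 + 0.095/12)^36 − 1) / (0.095/12)
FV = $100.00 × 41.465760
FV = $4,146.58

FV = PMT × ((1+r)^n - 1)/r = $4,146.58


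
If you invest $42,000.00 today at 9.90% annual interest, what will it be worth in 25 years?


Future value formula: FV = PV × (1 + r)^t
FV = $42,000.00 × (1 + 0.099)^25
FV = $42,000.00 × 10.5911303
FV = $444,827.47

FV = PV × (1 + r)^t = $444,827.47


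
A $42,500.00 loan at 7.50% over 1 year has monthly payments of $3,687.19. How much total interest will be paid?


Total paid over the life of the loan = PMT × n.
Total paid = $3,687.19 × 12 = $44,246.28
Total interest = total paid − principal = $44,246.28 − $42,500.00 = $1,746.28

Total interest = (PMT × n) - PV = $1,746.28


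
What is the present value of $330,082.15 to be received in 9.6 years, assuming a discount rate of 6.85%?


Present value formula: PV = FV / (1 + r)^t
PV = $330,082.15 / (1 + 0.0685)^9.6
PV = $330,082.15 / 1.8890152
PV = $174,737.69

PV = FV / (1 + r)^t = $174,737.69


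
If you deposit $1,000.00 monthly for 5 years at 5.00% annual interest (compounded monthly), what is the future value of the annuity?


Future value of an ordinary annuity: FV = PMT × ((1 + r)^n − 1) / r
Monthly rate r = 0.05/12 ≈ 0.00416667, n = 60
FV = $1,000.00 × ((1 + 0.05/12)^60 − 1) / (0.05/12)
FV = $1,000.00 × 68.006083
FV = $68,006.08

FV = PMT × ((1+r)^n - 1)/r = $68,006.08


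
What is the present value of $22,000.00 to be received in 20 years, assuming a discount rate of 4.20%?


Present value formula: PV = FV / (1 + r)^t
PV = $22,000.00 / (1 + 0.042)^20
PV = $22,000.00 / 2.276955
PV = $9,662.03

PV = FV / (1 + r)^t = $9,662.03


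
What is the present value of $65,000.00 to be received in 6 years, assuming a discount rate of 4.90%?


Present value formula: PV = FV / (1 + r)^t
PV = $65,000.00 / (1 + 0.049)^6
PV = $65,000.00 / 1.3324562
PV = $48,782.09

PV = FV / (1 + r)^t = $48,782.09


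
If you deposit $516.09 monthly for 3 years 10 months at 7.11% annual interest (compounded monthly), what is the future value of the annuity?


Future value of an ordinary annuity: FV = PMT × ((1 + r)^n − 1) / r
Monthly rate r = 0.0711/12 = 0.005925, n = 46
FV = $516.09 × ((1 + 0.0711/12)^46 − 1) / (0.0711/12)
FV = $516.09 × 52.700981
FV = $27,198.45

FV = PMT × ((1+r)^n - 1)/r = $27,198.45


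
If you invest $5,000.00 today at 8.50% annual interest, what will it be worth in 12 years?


Future value formula: FV = PV × (1 + r)^t
FV = $5,000.00 × (1 + 0.085)^12
FV = $5,000.00 × 2.661686
FV = $13,308.43

FV = PV × (1 + r)^t = $13,308.43


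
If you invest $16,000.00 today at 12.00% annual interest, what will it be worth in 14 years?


Future value formula: FV = PV × (1 + r)^t
FV = $16,000.00 × (1 + 0.12)^14
FV = $16,000.00 × 4.8871123
FV = $78,193.80

FV = PV × (1 + r)^t = $78,193.80


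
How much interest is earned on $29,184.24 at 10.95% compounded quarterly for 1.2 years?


Compound interest earned = final amount − principal.
A = P(1 + r/n)^(nt) = $29,184.24 × (1 + 0.1095/4)^(4 × 1.2) = $33,223.67
Interest = A − P = $33,223.67 − $29,184.24 = $4,039.43

Interest = A - P = $4,039.43


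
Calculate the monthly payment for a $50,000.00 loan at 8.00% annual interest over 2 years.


Loan payment formula: PMT = PV × r / (1 − (1 + r)^(−n))
Monthly rate r = 0.08/12 ≈ 0.00666667, n = 24 months
Denominator: 1 − (1 + 0.08/12)^(−24) = 0.147404
PMT = $50,000.00 × (0.08/12) / 0.147404
PMT = $2,261.36 per month

PMT = PV × r / (1-(1+r)^(-n)) = $2,261.36/month


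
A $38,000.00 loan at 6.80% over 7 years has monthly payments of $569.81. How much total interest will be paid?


Total paid over the life of the loan = PMT × n.
Total paid = $569.81 × 84 = $47,864.04
Total interest = total paid − principal = $47,864.04 − $38,000.00 = $9,864.04

Total interest = (PMT × n) - PV = $9,864.04


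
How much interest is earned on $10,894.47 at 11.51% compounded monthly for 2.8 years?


Compound interest earned = final amount − principal.
A = P(1 + r/n)^(nt) = $10,894.47 × (1 + 0.1151/12)^(12 × 2.8) = $15,014.25
Interest = A − P = $15,014.25 − $10,894.47 = $4,119.78

Interest = A - P = $4,119.78


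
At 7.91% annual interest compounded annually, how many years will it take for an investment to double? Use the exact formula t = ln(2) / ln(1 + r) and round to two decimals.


Doubling condition: (1 + r)^t = 2
Take ln of both sides: t × ln(1 + r) = ln(2)
t = ln(2) / ln(1 + r)
t = 0.693147 / 0.076127
t = 9.11

t = ln(2) / ln(1 + r) = 9.11 years


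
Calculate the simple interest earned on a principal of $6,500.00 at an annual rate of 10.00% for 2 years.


Simple interest formula: I = P × r × t
I = $6,500.00 × 0.1 × 2
I = $1,300.00

I = P × r × t = $1,300.00


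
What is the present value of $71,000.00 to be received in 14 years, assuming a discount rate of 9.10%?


Present value formula: PV = FV / (1 + r)^t
PV = $71,000.00 / (1 + 0.091)^14
PV = $71,000.00 / 3.384905
PV = $20,975.48

PV = FV / (1 + r)^t = $20,975.48


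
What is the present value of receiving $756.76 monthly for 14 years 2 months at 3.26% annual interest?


Present value of an ordinary annuity: PV = PMT × (1 − (1 + r)^(−n)) / r
Monthly rate r = 0.0326/12 ≈ 0.00271667, n = 170
PV = $756.76 × (1 − (1 + 0.0326/12)^(−170)) / (0.0326/12)
PV = $756.76 × 136.004151
PV = $102,922.50

PV = PMT × (1-(1+r)^(-n))/r = $102,922.50


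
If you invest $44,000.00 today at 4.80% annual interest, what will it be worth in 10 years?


Future value formula: FV = PV × (1 + r)^t
FV = $44,000.00 × (1 + 0.048)^10
FV = $44,000.00 × 1.5981327
FV = $70,317.84

FV = PV × (1 + r)^t = $70,317.84


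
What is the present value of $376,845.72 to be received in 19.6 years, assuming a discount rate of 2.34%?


Present value formula: PV = FV / (1 + r)^t
PV = $376,845.72 / (1 + 0.0234)^19.6
PV = $376,845.72 / 1.5735846
PV = $239,482.34

PV = FV / (1 + r)^t = $239,482.34


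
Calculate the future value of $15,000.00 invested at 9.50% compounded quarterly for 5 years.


Compound interest formula: A = P(1 + r/n)^(nt)
A = $15,000.00 × (1 + 0.095/4)^(4 × 5)
Growth factor: (1 + 0.095/4)^20 = 1.599110
A = $15,000.00 × 1.599110
A = $23,986.65

A = P(1 + r/n)^(nt) = $23,986.65


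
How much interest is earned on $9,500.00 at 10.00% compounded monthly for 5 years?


Compound interest earned = final amount − principal.
A = P(1 + r/n)^(nt) = $9,500.00 × (1 + 0.1/12)^(12 × 5) = $15,630.43
Interest = A − P = $15,630.43 − $9,500.00 = $6,130.43

Interest = A - P = $6,130.43


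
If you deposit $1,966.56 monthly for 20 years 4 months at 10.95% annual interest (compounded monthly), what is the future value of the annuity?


Future value of an ordinary annuity: FV = PMT × ((1 + r)^n − 1) / r
Monthly rate r = 0.1095/12 = 0.009125, n = 244
FV = $1,966.56 × ((1 + 0.1095/12)^244 − 1) / (0.1095/12)
FV = $1,966.56 × 895.810556
FV = $1,761,665.21

FV = PMT × ((1+r)^n - 1)/r = $1,761,665.21


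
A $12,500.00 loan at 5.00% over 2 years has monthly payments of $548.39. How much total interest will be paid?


Total paid over the life of the loan = PMT × n.
Total paid = $548.39 × 24 = $13,161.36
Total interest = total paid − principal = $13,161.36 − $12,500.00 = $661.36

Total interest = (PMT × n) - PV = $661.36


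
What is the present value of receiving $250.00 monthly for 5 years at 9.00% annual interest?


Present value of an ordinary annuity: PV = PMT × (1 − (1 + r)^(−n)) / r
Monthly rate r = 0.09/12 = 0.0075, n = 60
PV = $250.00 × (1 − (1 + 0.09/12)^(−60)) / (0.09/12)
PV = $250.00 × 48.173374
PV = $12,043.34

PV = PMT × (1-(1+r)^(-n))/r = $12,043.34


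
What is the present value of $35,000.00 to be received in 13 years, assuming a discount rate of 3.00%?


Present value formula: PV = FV / (1 + r)^t
PV = $35,000.00 / (1 + 0.03)^13
PV = $35,000.00 / 1.4685337
PV = $23,833.30

PV = FV / (1 + r)^t = $23,833.30


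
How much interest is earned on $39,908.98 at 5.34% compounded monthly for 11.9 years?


Compound interest earned = final amount − principal.
A = P(1 + r/n)^(nt) = $39,908.98 × (1 + 0.0534/12)^(12 × 11.9) = $75,237.64
Interest = A − P = $75,237.64 − $39,908.98 = $35,328.66

Interest = A - P = $35,328.66


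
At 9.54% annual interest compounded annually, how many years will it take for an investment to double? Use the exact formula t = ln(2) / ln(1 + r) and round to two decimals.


Doubling condition: (1 + r)^t = 2
Take ln of both sides: t × ln(1 + r) = ln(2)
t = ln(2) / ln(1 + r)
t = 0.693147 / 0.091120
t = 7.61

t = ln(2) / ln(1 + r) = 7.61 years


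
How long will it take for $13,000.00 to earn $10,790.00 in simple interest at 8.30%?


Rearrange the simple interest formula for t:
I = P × r × t  ⇒  t = I / (P × r)
t = $10,790.00 / ($13,000.00 × 0.083)
t = 10

t = I/(P×r) = 10 years


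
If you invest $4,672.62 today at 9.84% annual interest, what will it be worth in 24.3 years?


Future value formula: FV = PV × (1 + r)^t
FV = $4,672.62 × (1 + 0.0984)^24.3
FV = $4,672.62 × 9.783196
FV = $45,713.16

FV = PV × (1 + r)^t = $45,713.16


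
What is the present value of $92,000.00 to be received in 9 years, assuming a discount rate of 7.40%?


Present value formula: PV = FV / (1 + r)^t
PV = $92,000.00 / (1 + 0.074)^9
PV = $92,000.00 / 1.901246958
PV = $48,389.30

PV = FV / (1 + r)^t = $48,389.30


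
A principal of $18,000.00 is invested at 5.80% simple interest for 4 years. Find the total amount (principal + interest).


Total amount formula: A = P(1 + rt) = P + P·r·t
Interest: I = P × r × t = $18,000.00 × 0.058 × 4 = $4,176.00
A = P + I = $18,000.00 + $4,176.00 = $22,176.00

A = P + I = P(1 + rt) = $22,176.00


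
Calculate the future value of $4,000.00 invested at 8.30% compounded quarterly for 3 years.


Compound interest formula: A = P(1 + r/n)^(nt)
A = $4,000.00 × (1 + 0.083/4)^(4 × 3)
Growth factor: (1 + 0.083/4)^12 = 1.279478
A = $4,000.00 × 1.279478
A = $5,117.91

A = P(1 + r/n)^(nt) = $5,117.91


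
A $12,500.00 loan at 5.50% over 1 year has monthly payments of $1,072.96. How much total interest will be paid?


Total paid over the life of the loan = PMT × n.
Total paid = $1,072.96 × 12 = $12,875.52
Total interest = total paid − principal = $12,875.52 − $12,500.00 = $375.52

Total interest = (PMT × n) - PV = $375.52


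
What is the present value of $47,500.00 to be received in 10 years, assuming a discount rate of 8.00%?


Present value formula: PV = FV / (1 + r)^t
PV = $47,500.00 / (1 + 0.08)^10
PV = $47,500.00 / 2.158925
PV = $22,001.69

PV = FV / (1 + r)^t = $22,001.69


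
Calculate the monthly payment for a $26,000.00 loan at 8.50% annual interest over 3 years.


Loan payment formula: PMT = PV × r / (1 − (1 + r)^(−n))
Monthly rate r = 0.085/12 ≈ 0.00708333, n = 36 months
Denominator: 1 − (1 + 0.085/12)^(−36) = 0.2243866
PMT = $26,000.00 × (0.085/12) / 0.2243866
PMT = $820.76 per month

PMT = PV × r / (1-(1+r)^(-n)) = $820.76/month


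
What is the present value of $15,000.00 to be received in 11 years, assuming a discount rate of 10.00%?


Present value formula: PV = FV / (1 + r)^t
PV = $15,000.00 / (1 + 0.1)^11
PV = $15,000.00 / 2.853117
PV = $5,257.41

PV = FV / (1 + r)^t = $5,257.41


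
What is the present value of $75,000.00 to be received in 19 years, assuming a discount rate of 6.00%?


Present value formula: PV = FV / (1 + r)^t
PV = $75,000.00 / (1 + 0.06)^19
PV = $75,000.00 / 3.0255995
PV = $24,788.48

PV = FV / (1 + r)^t = $24,788.48


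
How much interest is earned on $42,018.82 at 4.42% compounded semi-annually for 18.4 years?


Compound interest earned = final amount − principal.
A = P(1 + r/n)^(nt) = $42,018.82 × (1 + 0.0442/2)^(2 × 18.4) = $93,929.18
Interest = A − P = $93,929.18 − $42,018.82 = $51,910.36

Interest = A - P = $51,910.36


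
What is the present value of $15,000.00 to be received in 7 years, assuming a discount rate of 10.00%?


Present value formula: PV = FV / (1 + r)^t
PV = $15,000.00 / (1 + 0.1)^7
PV = $15,000.00 / 1.948717
PV = $7,697.37

PV = FV / (1 + r)^t = $7,697.37


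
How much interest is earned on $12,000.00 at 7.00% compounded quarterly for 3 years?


Compound interest earned = final amount − principal.
A = P(1 + r/n)^(nt) = $12,000.00 × (1 + 0.07/4)^(4 × 3) = $14,777.27
Interest = A − P = $14,777.27 − $12,000.00 = $2,777.27

Interest = A - P = $2,777.27


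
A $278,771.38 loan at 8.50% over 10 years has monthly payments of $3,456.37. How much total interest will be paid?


Total paid over the life of the loan = PMT × n.
Total paid = $3,456.37 × 120 = $414,764.40
Total interest = total paid − principal = $414,764.40 − $278,771.38 = $135,993.02

Total interest = (PMT × n) - PV = $135,993.02


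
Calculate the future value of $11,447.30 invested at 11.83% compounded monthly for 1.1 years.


Compound interest formula: A = P(1 + r/n)^(nt)
A = $11,447.30 × (1 + 0.1183/12)^(12 × 1.1)
Growth factor: (1 + 0.1183/12)^13.2 = 1.138251
A = $11,447.30 × 1.138251
A = $13,029.90

A = P(1 + r/n)^(nt) = $13,029.90


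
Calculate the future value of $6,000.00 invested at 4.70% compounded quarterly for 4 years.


Compound interest formula: A = P(1 + r/n)^(nt)
A = $6,000.00 × (1 + 0.047/4)^(4 × 4)
Growth factor: (1 + 0.047/4)^16 = 1.205512
A = $6,000.00 × 1.205512
A = $7,233.07

A = P(1 + r/n)^(nt) = $7,233.07


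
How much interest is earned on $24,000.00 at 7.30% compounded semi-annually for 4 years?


Compound interest earned = final amount − principal.
A = P(1 + r/n)^(nt) = $24,000.00 × (1 + 0.073/2)^(2 × 4) = $31,971.70
Interest = A − P = $31,971.70 − $24,000.00 = $7,971.70

Interest = A - P = $7,971.70


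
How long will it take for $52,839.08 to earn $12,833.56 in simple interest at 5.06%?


Rearrange the simple interest formula for t:
I = P × r × t  ⇒  t = I / (P × r)
t = $12,833.56 / ($52,839.08 × 0.0506)
t = 4.8

t = I/(P×r) = 4.8 years


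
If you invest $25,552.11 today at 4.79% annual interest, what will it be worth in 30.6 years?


Future value formula: FV = PV × (1 + r)^t
FV = $25,552.11 × (1 + 0.0479)^30.6
FV = $25,552.11 × 4.1858833
FV = $106,958.15

FV = PV × (1 + r)^t = $106,958.15


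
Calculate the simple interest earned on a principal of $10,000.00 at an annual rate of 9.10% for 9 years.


Simple interest formula: I = P × r × t
I = $10,000.00 × 0.091 × 9
I = $8,190.00

I = P × r × t = $8,190.00


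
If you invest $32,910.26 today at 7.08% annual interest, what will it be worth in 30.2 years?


Future value formula: FV = PV × (1 + r)^t
FV = $32,910.26 × (1 + 0.0708)^30.2
FV = $32,910.26 × 7.8920994
FV = $259,731.04

FV = PV × (1 + r)^t = $259,731.04


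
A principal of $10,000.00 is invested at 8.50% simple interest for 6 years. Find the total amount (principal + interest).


Total amount formula: A = P(1 + rt) = P + P·r·t
Interest: I = P × r × t = $10,000.00 × 0.085 × 6 = $5,100.00
A = P + I = $10,000.00 + $5,100.00 = $15,100.00

A = P + I = P(1 + rt) = $15,100.00


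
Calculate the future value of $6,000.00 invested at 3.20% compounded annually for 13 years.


Compound interest formula: A = P(1 + r/n)^(nt)
A = $6,000.00 × (1 + 0.032/1)^(1 × 13)
Growth factor: (1 + 0.032/1)^13 = 1.506038
A = $6,000.00 × 1.506038
A = $9,036.23

A = P(1 + r/n)^(nt) = $9,036.23


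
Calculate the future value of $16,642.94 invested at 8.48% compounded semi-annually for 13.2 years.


Compound interest formula: A = P(1 + r/n)^(nt)
A = $16,642.94 × (1 + 0.0848/2)^(2 × 13.2)
Growth factor: (1 + 0.0848/2)^26.4 = 2.993010
A = $16,642.94 × 2.993010
A = $49,812.49

A = P(1 + r/n)^(nt) = $49,812.49


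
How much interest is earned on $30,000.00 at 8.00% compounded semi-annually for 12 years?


Compound interest earned = final amount − principal.
A = P(1 + r/n)^(nt) = $30,000.00 × (1 + 0.08/2)^(2 × 12) = $76,899.12
Interest = A − P = $76,899.12 − $30,000.00 = $46,899.12

Interest = A - P = $46,899.12


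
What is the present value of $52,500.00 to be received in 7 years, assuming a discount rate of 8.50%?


Present value formula: PV = FV / (1 + r)^t
PV = $52,500.00 / (1 + 0.085)^7
PV = $52,500.00 / 1.7701422
PV = $29,658.63

PV = FV / (1 + r)^t = $29,658.63


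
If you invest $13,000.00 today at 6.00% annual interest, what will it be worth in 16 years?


Future value formula: FV = PV × (1 + r)^t
FV = $13,000.00 × (1 + 0.06)^16
FV = $13,000.00 × 2.5403517
FV = $33,024.57

FV = PV × (1 + r)^t = $33,024.57


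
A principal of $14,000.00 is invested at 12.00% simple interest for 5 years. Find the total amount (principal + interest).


Total amount formula: A = P(1 + rt) = P + P·r·t
Interest: I = P × r × t = $14,000.00 × 0.12 × 5 = $8,400.00
A = P + I = $14,000.00 + $8,400.00 = $22,400.00

A = P + I = P(1 + rt) = $22,400.00


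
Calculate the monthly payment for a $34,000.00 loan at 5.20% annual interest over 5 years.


Loan payment formula: PMT = PV × r / (1 − (1 + r)^(−n))
Monthly rate r = 0.052/12 ≈ 0.00433333, n = 60 months
Denominator: 1 − (1 + 0.052/12)^(−60) = 0.228515
PMT = $34,000.00 × (0.052/12) / 0.228515
PMT = $644.74 per month

PMT = PV × r / (1-(1+r)^(-n)) = $644.74/month


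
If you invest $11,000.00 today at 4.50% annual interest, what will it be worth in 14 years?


Future value formula: FV = PV × (1 + r)^t
FV = $11,000.00 × (1 + 0.045)^14
FV = $11,000.00 × 1.8519449
FV = $20,371.39

FV = PV × (1 + r)^t = $20,371.39


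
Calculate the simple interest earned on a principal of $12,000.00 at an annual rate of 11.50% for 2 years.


Simple interest formula: I = P × r × t
I = $12,000.00 × 0.115 × 2
I = $2,760.00

I = P × r × t = $2,760.00


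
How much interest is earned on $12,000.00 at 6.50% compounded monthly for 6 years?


Compound interest earned = final amount − principal.
A = P(1 + r/n)^(nt) = $12,000.00 × (1 + 0.065/12)^(12 × 6) = $17,705.13
Interest = A − P = $17,705.13 − $12,000.00 = $5,705.13

Interest = A - P = $5,705.13


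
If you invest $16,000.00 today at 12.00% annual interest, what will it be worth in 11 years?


Future value formula: FV = PV × (1 + r)^t
FV = $16,000.00 × (1 + 0.12)^11
FV = $16,000.00 × 3.478550
FV = $55,656.80

FV = PV × (1 + r)^t = $55,656.80


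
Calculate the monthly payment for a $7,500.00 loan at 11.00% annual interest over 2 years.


Loan payment formula: PMT = PV × r / (1 − (1 + r)^(−n))
Monthly rate r = 0.11/12 ≈ 0.00916667, n = 24 months
Denominator: 1 − (1 + 0.11/12)^(−24) = 0.196677
PMT = $7,500.00 × (0.11/12) / 0.196677
PMT = $349.56 per month

PMT = PV × r / (1-(1+r)^(-n)) = $349.56/month


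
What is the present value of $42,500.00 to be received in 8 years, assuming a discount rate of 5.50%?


Present value formula: PV = FV / (1 + r)^t
PV = $42,500.00 / (1 + 0.055)^8
PV = $42,500.00 / 1.5346865
PV = $27,692.95

PV = FV / (1 + r)^t = $27,692.95


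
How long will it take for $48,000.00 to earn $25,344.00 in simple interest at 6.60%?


Rearrange the simple interest formula for t:
I = P × r × t  ⇒  t = I / (P × r)
t = $25,344.00 / ($48,000.00 × 0.066)
t = 8

t = I/(P×r) = 8 years


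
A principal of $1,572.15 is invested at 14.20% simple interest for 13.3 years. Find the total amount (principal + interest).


Total amount formula: A = P(1 + rt) = P + P·r·t
Interest: I = P × r × t = $1,572.15 × 0.142 × 13.3 = $2,969.16
A = P + I = $1,572.15 + $2,969.16 = $4,541.31

A = P + I = P(1 + rt) = $4,541.31


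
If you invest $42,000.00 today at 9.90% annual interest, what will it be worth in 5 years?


Future value formula: FV = PV × (1 + r)^t
FV = $42,000.00 × (1 + 0.099)^5
FV = $42,000.00 × 1.6032028
FV = $67,334.52

FV = PV × (1 + r)^t = $67,334.52


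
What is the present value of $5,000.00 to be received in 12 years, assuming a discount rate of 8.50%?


Present value formula: PV = FV / (1 + r)^t
PV = $5,000.00 / (1 + 0.085)^12
PV = $5,000.00 / 2.661686
PV = $1,878.51

PV = FV / (1 + r)^t = $1,878.51


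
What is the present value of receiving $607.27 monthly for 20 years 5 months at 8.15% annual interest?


Present value of an ordinary annuity: PV = PMT × (1 − (1 + r)^(−n)) / r
Monthly rate r = 0.0815/12 ≈ 0.00679167, n = 245
PV = $607.27 × (1 − (1 + 0.0815/12)^(−245)) / (0.0815/12)
PV = $607.27 × 119.196640
PV = $72,384.54

PV = PMT × (1-(1+r)^(-n))/r = $72,384.54


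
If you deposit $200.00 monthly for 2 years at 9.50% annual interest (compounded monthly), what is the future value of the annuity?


Future value of an ordinary annuity: FV = PMT × ((1 + r)^n − 1) / r
Monthly rate r = 0.095/12 ≈ 0.00791667, n = 24
FV = $200.00 × ((1 + 0.095/12)^24 − 1) / (0.095/12)
FV = $200.00 × 26.317295
FV = $5,263.46

FV = PMT × ((1+r)^n - 1)/r = $5,263.46


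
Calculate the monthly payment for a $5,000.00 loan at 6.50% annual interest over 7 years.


Loan payment formula: PMT = PV × r / (1 − (1 + r)^(−n))
Monthly rate r = 0.065/12 ≈ 0.00541667, n = 84 months
Denominator: 1 − (1 + 0.065/12)^(−84) = 0.364773
PMT = $5,000.00 × (0.065/12) / 0.364773
PMT = $74.25 per month

PMT = PV × r / (1-(1+r)^(-n)) = $74.25/month


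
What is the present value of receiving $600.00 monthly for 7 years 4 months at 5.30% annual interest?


Present value of an ordinary annuity: PV = PMT × (1 − (1 + r)^(−n)) / r
Monthly rate r = 0.053/12 ≈ 0.00441667, n = 88
PV = $600.00 × (1 − (1 + 0.053/12)^(−88)) / (0.053/12)
PV = $600.00 × 72.783248
PV = $43,669.95

PV = PMT × (1-(1+r)^(-n))/r = $43,669.95


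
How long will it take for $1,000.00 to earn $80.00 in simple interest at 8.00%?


Rearrange the simple interest formula for t:
I = P × r × t  ⇒  t = I / (P × r)
t = $80.00 / ($1,000.00 × 0.08)
t = 1

t = I/(P×r) = 1 year


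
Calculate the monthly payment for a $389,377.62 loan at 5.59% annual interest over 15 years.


Loan payment formula: PMT = PV × r / (1 − (1 + r)^(−n))
Monthly rate r = 0.0559/12 ≈ 0.00465833, n = 180 months
Denominator: 1 − (1 + 0.0559/12)^(−180) = 0.566799
PMT = $389,377.62 × (0.0559/12) / 0.566799
PMT = $3,200.17 per month

PMT = PV × r / (1-(1+r)^(-n)) = $3,200.17/month


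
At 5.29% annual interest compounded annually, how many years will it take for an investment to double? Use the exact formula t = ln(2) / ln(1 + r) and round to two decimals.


Doubling condition: (1 + r)^t = 2
Take ln of both sides: t × ln(1 + r) = ln(2)
t = ln(2) / ln(1 + r)
t = 0.693147 / 0.051548
t = 13.45

t = ln(2) / ln(1 + r) = 13.45 years


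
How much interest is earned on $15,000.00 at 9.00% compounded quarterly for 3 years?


Compound interest earned = final amount − principal.
A = P(1 + r/n)^(nt) = $15,000.00 × (1 + 0.09/4)^(4 × 3) = $19,590.75
Interest = A − P = $19,590.75 − $15,000.00 = $4,590.75

Interest = A - P = $4,590.75


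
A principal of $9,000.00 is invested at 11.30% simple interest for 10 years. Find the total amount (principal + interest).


Total amount formula: A = P(1 + rt) = P + P·r·t
Interest: I = P × r × t = $9,000.00 × 0.113 × 10 = $10,170.00
A = P + I = $9,000.00 + $10,170.00 = $19,170.00

A = P + I = P(1 + rt) = $19,170.00


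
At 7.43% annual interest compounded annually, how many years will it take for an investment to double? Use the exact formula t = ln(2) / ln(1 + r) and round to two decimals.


Doubling condition: (1 + r)^t = 2
Take ln of both sides: t × ln(1 + r) = ln(2)
t = ln(2) / ln(1 + r)
t = 0.693147 / 0.071669
t = 9.67

t = ln(2) / ln(1 + r) = 9.67 years


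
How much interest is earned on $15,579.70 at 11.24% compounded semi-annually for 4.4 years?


Compound interest earned = final amount − principal.
A = P(1 + r/n)^(nt) = $15,579.70 × (1 + 0.1124/2)^(2 × 4.4) = $25,207.24
Interest = A − P = $25,207.24 − $15,579.70 = $9,627.54

Interest = A - P = $9,627.54


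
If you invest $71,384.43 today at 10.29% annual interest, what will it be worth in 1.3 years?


Future value formula: FV = PV × (1 + r)^t
FV = $71,384.43 × (1 + 0.1029)^1.3
FV = $71,384.43 × 1.1357872
FV = $81,077.52

FV = PV × (1 + r)^t = $81,077.52


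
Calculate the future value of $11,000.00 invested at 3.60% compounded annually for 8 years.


Compound interest formula: A = P(1 + r/n)^(nt)
A = $11,000.00 × (1 + 0.036/1)^(1 × 8)
Growth factor: (1 + 0.036/1)^8 = 1.327022
A = $11,000.00 × 1.327022
A = $14,597.24

A = P(1 + r/n)^(nt) = $14,597.24


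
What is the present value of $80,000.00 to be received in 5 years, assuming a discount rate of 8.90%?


Present value formula: PV = FV / (1 + r)^t
PV = $80,000.00 / (1 + 0.089)^5
PV = $80,000.00 / 1.531579
PV = $52,233.68

PV = FV / (1 + r)^t = $52,233.68


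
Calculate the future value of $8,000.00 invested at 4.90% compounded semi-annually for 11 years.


Compound interest formula: A = P(1 + r/n)^(nt)
A = $8,000.00 × (1 + 0.049/2)^(2 × 11)
Growth factor: (1 + 0.049/2)^22 = 1.703190
A = $8,000.00 × 1.703190
A = $13,625.52

A = P(1 + r/n)^(nt) = $13,625.52


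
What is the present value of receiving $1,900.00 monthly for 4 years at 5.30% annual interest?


Present value of an ordinary annuity: PV = PMT × (1 − (1 + r)^(−n)) / r
Monthly rate r = 0.053/12 ≈ 0.00441667, n = 48
PV = $1,900.00 × (1 − (1 + 0.053/12)^(−48)) / (0.053/12)
PV = $1,900.00 × 43.167757
PV = $82,018.74

PV = PMT × (1-(1+r)^(-n))/r = $82,018.74


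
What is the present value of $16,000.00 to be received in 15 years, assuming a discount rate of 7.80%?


Present value formula: PV = FV / (1 + r)^t
PV = $16,000.00 / (1 + 0.078)^15
PV = $16,000.00 / 3.085186
PV = $5,186.07

PV = FV / (1 + r)^t = $5,186.07


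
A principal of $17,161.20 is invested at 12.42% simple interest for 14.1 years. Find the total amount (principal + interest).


Total amount formula: A = P(1 + rt) = P + P·r·t
Interest: I = P × r × t = $17,161.20 × 0.1242 × 14.1 = $30,053.04
A = P + I = $17,161.20 + $30,053.04 = $47,214.24

A = P + I = P(1 + rt) = $47,214.24


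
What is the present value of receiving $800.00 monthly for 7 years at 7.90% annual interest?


Present value of an ordinary annuity: PV = PMT × (1 − (1 + r)^(−n)) / r
Monthly rate r = 0.079/12 ≈ 0.00658333, n = 84
PV = $800.00 × (1 − (1 + 0.079/12)^(−84)) / (0.079/12)
PV = $800.00 × 64.364810
PV = $51,491.85

PV = PMT × (1-(1+r)^(-n))/r = $51,491.85


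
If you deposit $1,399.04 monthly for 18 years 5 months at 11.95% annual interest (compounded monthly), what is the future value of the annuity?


Future value of an ordinary annuity: FV = PMT × ((1 + r)^n − 1) / r
Monthly rate r = 0.1195/12 ≈ 0.00995833, n = 221
FV = $1,399.04 × ((1 + 0.1195/12)^221 − 1) / (0.1195/12)
FV = $1,399.04 × 796.756938
FV = $1,114,694.83

FV = PMT × ((1+r)^n - 1)/r = $1,114,694.83


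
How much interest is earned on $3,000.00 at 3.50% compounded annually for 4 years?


Compound interest earned = final amount − principal.
A = P(1 + r/n)^(nt) = $3,000.00 × (1 + 0.035/1)^(1 × 4) = $3,442.57
Interest = A − P = $3,442.57 − $3,000.00 = $442.57

Interest = A - P = $442.57


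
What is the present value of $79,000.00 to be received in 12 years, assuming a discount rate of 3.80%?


Present value formula: PV = FV / (1 + r)^t
PV = $79,000.00 / (1 + 0.038)^12
PV = $79,000.00 / 1.5644736
PV = $50,496.22

PV = FV / (1 + r)^t = $50,496.22


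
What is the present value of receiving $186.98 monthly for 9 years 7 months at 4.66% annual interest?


Present value of an ordinary annuity: PV = PMT × (1 − (1 + r)^(−n)) / r
Monthly rate r = 0.0466/12 ≈ 0.00388333, n = 115
PV = $186.98 × (1 − (1 + 0.0466/12)^(−115)) / (0.0466/12)
PV = $186.98 × 92.610119
PV = $17,316.24

PV = PMT × (1-(1+r)^(-n))/r = $17,316.24


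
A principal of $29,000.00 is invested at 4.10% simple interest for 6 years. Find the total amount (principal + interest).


Total amount formula: A = P(1 + rt) = P + P·r·t
Interest: I = P × r × t = $29,000.00 × 0.041 × 6 = $7,134.00
A = P + I = $29,000.00 + $7,134.00 = $36,134.00

A = P + I = P(1 + rt) = $36,134.00


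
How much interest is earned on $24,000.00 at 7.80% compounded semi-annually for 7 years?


Compound interest earned = final amount − principal.
A = P(1 + r/n)^(nt) = $24,000.00 × (1 + 0.078/2)^(2 × 7) = $41,004.25
Interest = A − P = $41,004.25 − $24,000.00 = $17,004.25

Interest = A - P = $17,004.25


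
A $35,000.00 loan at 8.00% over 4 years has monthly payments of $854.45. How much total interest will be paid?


Total paid over the life of the loan = PMT × n.
Total paid = $854.45 × 48 = $41,013.60
Total interest = total paid − principal = $41,013.60 − $35,000.00 = $6,013.60

Total interest = (PMT × n) - PV = $6,013.60


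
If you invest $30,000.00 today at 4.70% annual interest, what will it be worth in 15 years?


Future value formula: FV = PV × (1 + r)^t
FV = $30,000.00 × (1 + 0.047)^15
FV = $30,000.00 × 1.9915913
FV = $59,747.74

FV = PV × (1 + r)^t = $59,747.74


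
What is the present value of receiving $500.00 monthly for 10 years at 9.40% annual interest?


Present value of an ordinary annuity: PV = PMT × (1 − (1 + r)^(−n)) / r
Monthly rate r = 0.094/12 ≈ 0.00783333, n = 120
PV = $500.00 × (1 − (1 + 0.094/12)^(−120)) / (0.094/12)
PV = $500.00 × 77.609214
PV = $38,804.61

PV = PMT × (1-(1+r)^(-n))/r = $38,804.61


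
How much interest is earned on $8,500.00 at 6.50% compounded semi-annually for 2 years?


Compound interest earned = final amount − principal.
A = P(1 + r/n)^(nt) = $8,500.00 × (1 + 0.065/2)^(2 × 2) = $9,660.05
Interest = A − P = $9,660.05 − $8,500.00 = $1,160.05

Interest = A - P = $1,160.05


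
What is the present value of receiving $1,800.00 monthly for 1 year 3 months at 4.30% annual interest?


Present value of an ordinary annuity: PV = PMT × (1 − (1 + r)^(−n)) / r
Monthly rate r = 0.043/12 ≈ 0.00358333, n = 15
PV = $1,800.00 × (1 − (1 + 0.043/12)^(−15)) / (0.043/12)
PV = $1,800.00 × 14.578592
PV = $26,241.47

PV = PMT × (1-(1+r)^(-n))/r = $26,241.47


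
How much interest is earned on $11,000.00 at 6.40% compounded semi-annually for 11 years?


Compound interest earned = final amount − principal.
A = P(1 + r/n)^(nt) = $11,000.00 × (1 + 0.064/2)^(2 × 11) = $21,996.12
Interest = A − P = $21,996.12 − $11,000.00 = $10,996.12

Interest = A - P = $10,996.12


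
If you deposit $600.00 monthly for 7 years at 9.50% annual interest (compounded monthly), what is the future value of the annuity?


Future value of an ordinary annuity: FV = PMT × ((1 + r)^n − 1) / r
Monthly rate r = 0.095/12 ≈ 0.00791667, n = 84
FV = $600.00 × ((1 + 0.095/12)^84 − 1) / (0.095/12)
FV = $600.00 × 118.661756
FV = $71,197.05

FV = PMT × ((1+r)^n - 1)/r = $71,197.05
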